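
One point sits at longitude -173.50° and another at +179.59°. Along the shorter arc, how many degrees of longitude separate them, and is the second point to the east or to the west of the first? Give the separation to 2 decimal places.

6.91° west

Raw difference: 179.59 − -173.50 = 353.09°.
Normalise into (−180°, 180°]: 353.09° − 360° = -6.91°.
Negative ⇒ the second point lies to the west; separation 6.91°.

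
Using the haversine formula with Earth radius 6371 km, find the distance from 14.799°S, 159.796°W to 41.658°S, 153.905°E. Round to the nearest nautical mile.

Δλ = 153.905 − -159.796 = 313.701°; wrapped into (−180°, 180°]: -46.299°.
Δφ = -41.658 − -14.799 = -26.859°.
a = sin²(Δφ/2) + cos φ₁ · cos φ₂ · sin²(Δλ/2) = 0.165579.
c = 2·atan2(√a, √(1−a)) = 0.83815 rad → d = 6371·c ≈ 5339.83 km ≈ 2883.28 nmi.

2883 nmi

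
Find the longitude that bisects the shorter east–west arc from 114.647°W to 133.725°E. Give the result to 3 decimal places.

170.461°W

Signed shortest Δλ from -114.647° to +133.725° is -111.628°.
Midpoint longitude = -114.647° + (-111.628°)/2 = -114.647° − 55.814° = -170.461°.
(The naïve average (-114.647 + +133.725)/2 = 9.539° is on the wrong side of the globe.)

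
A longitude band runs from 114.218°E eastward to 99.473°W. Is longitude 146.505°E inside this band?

Band width going east from +114.218° to -99.473°: ((-99.473 − 114.218) mod 360) = 146.309°.
Offset of +146.505° east of the west edge: ((146.505 − 114.218) mod 360) = 32.287°.
32.287° ≤ 146.309° ⇒ inside.

Yes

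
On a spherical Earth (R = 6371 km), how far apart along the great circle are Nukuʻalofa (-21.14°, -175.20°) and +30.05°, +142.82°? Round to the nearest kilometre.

Δλ = 142.82 − -175.20 = 318.02°; wrapped into (−180°, 180°]: -41.98°.
Δφ = 30.05 − -21.14 = 51.19°.
a = sin²(Δφ/2) + cos φ₁ · cos φ₂ · sin²(Δλ/2) = 0.290220.
c = 2·atan2(√a, √(1−a)) = 1.13784 rad → d = 6371·c ≈ 7249.15 km.

7249 km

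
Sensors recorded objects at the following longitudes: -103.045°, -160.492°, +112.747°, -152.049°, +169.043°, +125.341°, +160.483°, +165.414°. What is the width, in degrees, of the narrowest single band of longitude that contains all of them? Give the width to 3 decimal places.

144.208°

Sort the longitudes: -160.492°, -152.049°, -103.045°, +112.747°, +125.341°, +160.483°, +165.414°, +169.043°.
Eastward gaps between consecutive values (wrapping around): 8.443°, 49.004°, 215.792°, 12.594°, 35.142°, 4.931°, 3.629°, 30.465°.
Largest gap = 215.792° ⇒ minimal covering band is its complement: 360° − 215.792° = 144.208°.
Band runs from +112.747° eastward to -103.045°, crossing the antimeridian.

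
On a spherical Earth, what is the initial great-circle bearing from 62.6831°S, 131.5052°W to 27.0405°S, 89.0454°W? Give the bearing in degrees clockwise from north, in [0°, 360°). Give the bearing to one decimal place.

58.0°

Δλ = -89.0454 − -131.5052 = 42.4598°.
θ = atan2( sin Δλ · cos φ₂ , cos φ₁ · sin φ₂ − sin φ₁ · cos φ₂ · cos Δλ )
  = atan2(0.60128, 0.37519) = 58.036° → normalised to [0°, 360°): 58.036°.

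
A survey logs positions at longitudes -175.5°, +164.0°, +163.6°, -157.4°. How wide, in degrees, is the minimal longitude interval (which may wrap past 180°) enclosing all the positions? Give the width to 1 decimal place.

39.0°

Sort the longitudes: -175.5°, -157.4°, +163.6°, +164.0°.
Eastward gaps between consecutive values (wrapping around): 18.1°, 321.0°, 0.4°, 20.5°.
Largest gap = 321.0° ⇒ minimal covering band is its complement: 360° − 321.0° = 39.0°.
Band runs from +163.6° eastward to -157.4°, crossing the antimeridian.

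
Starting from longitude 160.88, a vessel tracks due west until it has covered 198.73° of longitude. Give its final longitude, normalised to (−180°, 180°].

Start at +160.88°; shift −198.73° → -37.85°.
-37.85° already lies in (−180°, 180°].

-37.85°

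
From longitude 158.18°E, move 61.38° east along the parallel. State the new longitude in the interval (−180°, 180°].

Start at +158.18°; shift +61.38° → +219.56°.
+219.56° lies outside (−180°, 180°]; subtract 360° → -140.44°.

140.44°W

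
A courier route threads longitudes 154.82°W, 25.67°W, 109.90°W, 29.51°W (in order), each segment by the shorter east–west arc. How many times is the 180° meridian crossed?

Leg 1: -154.82° → -25.67°, shortest Δλ = 129.15° (east) — does not cross 180°.
Leg 2: -25.67° → -109.90°, shortest Δλ = -84.23° (west) — does not cross 180°.
Leg 3: -109.90° → -29.51°, shortest Δλ = 80.39° (east) — does not cross 180°.
Total crossings: 0.

0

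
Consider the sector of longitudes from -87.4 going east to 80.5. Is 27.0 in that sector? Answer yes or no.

Band width going east from -87.4° to +80.5°: ((80.5 − -87.4) mod 360) = 167.9°.
Offset of +27.0° east of the west edge: ((27.0 − -87.4) mod 360) = 114.4°.
114.4° ≤ 167.9° ⇒ inside.

Yes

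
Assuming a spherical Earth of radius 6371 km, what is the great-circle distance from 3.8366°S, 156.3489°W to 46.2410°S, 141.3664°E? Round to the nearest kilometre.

7598 km

Δλ = 141.3664 − -156.3489 = 297.7153°; wrapped into (−180°, 180°]: -62.2847°.
Δφ = -46.2410 − -3.8366 = -42.4044°.
a = sin²(Δφ/2) + cos φ₁ · cos φ₂ · sin²(Δλ/2) = 0.315367.
c = 2·atan2(√a, √(1−a)) = 1.19258 rad → d = 6371·c ≈ 7597.90 km.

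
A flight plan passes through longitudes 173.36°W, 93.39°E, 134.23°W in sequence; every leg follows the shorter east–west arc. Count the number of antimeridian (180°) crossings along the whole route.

2

Leg 1: -173.36° → +93.39°, shortest Δλ = -93.25° (west) — crosses 180°.
Leg 2: +93.39° → -134.23°, shortest Δλ = 132.38° (east) — crosses 180°.
Total crossings: 2.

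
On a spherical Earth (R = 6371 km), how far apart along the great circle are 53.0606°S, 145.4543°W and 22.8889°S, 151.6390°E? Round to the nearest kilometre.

Δλ = 151.6390 − -145.4543 = 297.0933°; wrapped into (−180°, 180°]: -62.9067°.
Δφ = -22.8889 − -53.0606 = 30.1717°.
a = sin²(Δφ/2) + cos φ₁ · cos φ₂ · sin²(Δλ/2) = 0.218486.
c = 2·atan2(√a, √(1−a)) = 0.97275 rad → d = 6371·c ≈ 6197.40 km.

6197 km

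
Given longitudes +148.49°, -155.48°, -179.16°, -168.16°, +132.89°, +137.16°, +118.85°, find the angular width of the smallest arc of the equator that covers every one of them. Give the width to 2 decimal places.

85.67°

Sort the longitudes: -179.16°, -168.16°, -155.48°, +118.85°, +132.89°, +137.16°, +148.49°.
Eastward gaps between consecutive values (wrapping around): 11.00°, 12.68°, 274.33°, 14.04°, 4.27°, 11.33°, 32.35°.
Largest gap = 274.33° ⇒ minimal covering band is its complement: 360° − 274.33° = 85.67°.
Band runs from +118.85° eastward to -155.48°, crossing the antimeridian.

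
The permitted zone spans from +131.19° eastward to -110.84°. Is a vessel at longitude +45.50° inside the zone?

No

Band width going east from +131.19° to -110.84°: ((-110.84 − 131.19) mod 360) = 117.97°.
Offset of +45.50° east of the west edge: ((45.50 − 131.19) mod 360) = 274.31°.
274.31° > 117.97° ⇒ outside.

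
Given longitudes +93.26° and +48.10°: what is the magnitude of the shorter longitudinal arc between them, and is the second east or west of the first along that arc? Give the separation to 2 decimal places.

Raw difference: 48.10 − 93.26 = -45.16°.
Normalise into (−180°, 180°]: -45.16° stays -45.16°.
Negative ⇒ the second point lies to the west; separation 45.16°.

45.16° west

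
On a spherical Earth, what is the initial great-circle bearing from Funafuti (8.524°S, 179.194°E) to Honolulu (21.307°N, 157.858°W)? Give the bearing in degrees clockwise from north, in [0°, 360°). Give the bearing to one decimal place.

36.7°

Δλ = -157.858 − 179.194 = -337.052°; wrapped into (−180°, 180°]: 22.948°.
θ = atan2( sin Δλ · cos φ₂ , cos φ₁ · sin φ₂ − sin φ₁ · cos φ₂ · cos Δλ )
  = atan2(0.36324, 0.48651) = 36.746° → normalised to [0°, 360°): 36.746°.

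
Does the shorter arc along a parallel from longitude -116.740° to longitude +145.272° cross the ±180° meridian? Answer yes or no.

Naïve |145.272 − -116.740| = 262.012° > 180°, so the shorter arc goes the other way round — across 180°.
Signed shortest Δλ = ((145.272 − -116.740 + 180) mod 360) − 180 = -97.988°.
Going west by 97.988° from -116.740° passes through 180° before reaching +145.272°.

Yes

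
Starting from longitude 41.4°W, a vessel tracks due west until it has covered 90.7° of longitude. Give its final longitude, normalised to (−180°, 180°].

132.1°W

Start at -41.4°; shift −90.7° → -132.1°.
-132.1° already lies in (−180°, 180°].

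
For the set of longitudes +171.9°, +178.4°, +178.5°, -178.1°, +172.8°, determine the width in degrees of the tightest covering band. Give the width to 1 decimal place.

Sort the longitudes: -178.1°, +171.9°, +172.8°, +178.4°, +178.5°.
Eastward gaps between consecutive values (wrapping around): 350.0°, 0.9°, 5.6°, 0.1°, 3.4°.
Largest gap = 350.0° ⇒ minimal covering band is its complement: 360° − 350.0° = 10.0°.
Band runs from +171.9° eastward to -178.1°, crossing the antimeridian.

10.0°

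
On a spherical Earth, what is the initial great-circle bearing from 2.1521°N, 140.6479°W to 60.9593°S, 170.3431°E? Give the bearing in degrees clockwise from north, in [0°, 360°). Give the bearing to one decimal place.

202.5°

Δλ = 170.3431 − -140.6479 = 310.9910°; wrapped into (−180°, 180°]: -49.0090°.
θ = atan2( sin Δλ · cos φ₂ , cos φ₁ · sin φ₂ − sin φ₁ · cos φ₂ · cos Δλ )
  = atan2(-0.36641, -0.88562) = -157.523° → normalised to [0°, 360°): 202.477°.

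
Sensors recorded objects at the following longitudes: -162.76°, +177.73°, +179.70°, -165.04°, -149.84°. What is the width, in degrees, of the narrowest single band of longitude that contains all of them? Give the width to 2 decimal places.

32.43°

Sort the longitudes: -165.04°, -162.76°, -149.84°, +177.73°, +179.70°.
Eastward gaps between consecutive values (wrapping around): 2.28°, 12.92°, 327.57°, 1.97°, 15.26°.
Largest gap = 327.57° ⇒ minimal covering band is its complement: 360° − 327.57° = 32.43°.
Band runs from +177.73° eastward to -149.84°, crossing the antimeridian.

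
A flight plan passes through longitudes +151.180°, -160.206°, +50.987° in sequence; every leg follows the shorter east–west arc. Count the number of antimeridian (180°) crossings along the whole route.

Leg 1: +151.180° → -160.206°, shortest Δλ = 48.614° (east) — crosses 180°.
Leg 2: -160.206° → +50.987°, shortest Δλ = -148.807° (west) — crosses 180°.
Total crossings: 2.

2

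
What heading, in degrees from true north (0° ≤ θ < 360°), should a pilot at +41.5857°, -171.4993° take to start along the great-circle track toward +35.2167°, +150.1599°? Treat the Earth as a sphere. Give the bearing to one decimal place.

270.7°

Δλ = 150.1599 − -171.4993 = 321.6592°; wrapped into (−180°, 180°]: -38.3408°.
θ = atan2( sin Δλ · cos φ₂ , cos φ₁ · sin φ₂ − sin φ₁ · cos φ₂ · cos Δλ )
  = atan2(-0.50680, 0.00602) = -89.320° → normalised to [0°, 360°): 270.680°.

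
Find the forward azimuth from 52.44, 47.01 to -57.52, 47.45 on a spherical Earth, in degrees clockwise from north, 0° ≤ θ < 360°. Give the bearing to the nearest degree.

Δλ = 47.45 − 47.01 = 0.44°.
θ = atan2( sin Δλ · cos φ₂ , cos φ₁ · sin φ₂ − sin φ₁ · cos φ₂ · cos Δλ )
  = atan2(0.00412, -0.93992) = 179.749° → normalised to [0°, 360°): 179.749°.

180°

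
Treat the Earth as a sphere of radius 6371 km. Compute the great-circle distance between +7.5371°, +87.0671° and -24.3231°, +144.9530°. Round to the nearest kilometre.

Δλ = 144.9530 − 87.0671 = 57.8859°.
Δφ = -24.3231 − 7.5371 = -31.8602°.
a = sin²(Δφ/2) + cos φ₁ · cos φ₂ · sin²(Δλ/2) = 0.286895.
c = 2·atan2(√a, √(1−a)) = 1.13050 rad → d = 6371·c ≈ 7202.40 km.

7202 km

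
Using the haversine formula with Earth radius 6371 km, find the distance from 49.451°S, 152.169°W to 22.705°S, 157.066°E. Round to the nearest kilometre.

5307 km

Δλ = 157.066 − -152.169 = 309.235°; wrapped into (−180°, 180°]: -50.765°.
Δφ = -22.705 − -49.451 = 26.746°.
a = sin²(Δφ/2) + cos φ₁ · cos φ₂ · sin²(Δλ/2) = 0.163692.
c = 2·atan2(√a, √(1−a)) = 0.83306 rad → d = 6371·c ≈ 5307.42 km.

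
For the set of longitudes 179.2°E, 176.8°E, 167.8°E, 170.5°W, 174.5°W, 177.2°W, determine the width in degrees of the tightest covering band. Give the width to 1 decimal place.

21.7°

Sort the longitudes: -177.2°, -174.5°, -170.5°, +167.8°, +176.8°, +179.2°.
Eastward gaps between consecutive values (wrapping around): 2.7°, 4.0°, 338.3°, 9.0°, 2.4°, 3.6°.
Largest gap = 338.3° ⇒ minimal covering band is its complement: 360° − 338.3° = 21.7°.
Band runs from +167.8° eastward to -170.5°, crossing the antimeridian.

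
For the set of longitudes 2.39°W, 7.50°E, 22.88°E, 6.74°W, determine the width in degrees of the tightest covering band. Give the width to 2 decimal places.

29.62°

Sort the longitudes: -6.74°, -2.39°, +7.50°, +22.88°.
Eastward gaps between consecutive values (wrapping around): 4.35°, 9.89°, 15.38°, 330.38°.
Largest gap = 330.38° ⇒ minimal covering band is its complement: 360° − 330.38° = 29.62°.
Band runs from -6.74° eastward to +22.88°.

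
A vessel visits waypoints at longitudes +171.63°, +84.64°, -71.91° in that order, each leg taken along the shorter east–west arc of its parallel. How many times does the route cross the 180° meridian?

0

Leg 1: +171.63° → +84.64°, shortest Δλ = -86.99° (west) — does not cross 180°.
Leg 2: +84.64° → -71.91°, shortest Δλ = -156.55° (west) — does not cross 180°.
Total crossings: 0.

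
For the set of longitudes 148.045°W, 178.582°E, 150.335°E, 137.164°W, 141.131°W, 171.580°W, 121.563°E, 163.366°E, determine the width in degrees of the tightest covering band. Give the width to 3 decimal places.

Sort the longitudes: -171.580°, -148.045°, -141.131°, -137.164°, +121.563°, +150.335°, +163.366°, +178.582°.
Eastward gaps between consecutive values (wrapping around): 23.535°, 6.914°, 3.967°, 258.727°, 28.772°, 13.031°, 15.216°, 9.838°.
Largest gap = 258.727° ⇒ minimal covering band is its complement: 360° − 258.727° = 101.273°.
Band runs from +121.563° eastward to -137.164°, crossing the antimeridian.

101.273°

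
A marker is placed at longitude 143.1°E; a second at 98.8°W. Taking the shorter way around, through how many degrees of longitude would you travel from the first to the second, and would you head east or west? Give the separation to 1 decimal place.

118.1° east

Raw difference: -98.8 − 143.1 = -241.9°.
Normalise into (−180°, 180°]: -241.9° + 360° = 118.1°.
Positive ⇒ the second point lies to the east; separation 118.1°.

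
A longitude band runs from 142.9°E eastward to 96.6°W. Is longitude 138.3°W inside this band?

Band width going east from +142.9° to -96.6°: ((-96.6 − 142.9) mod 360) = 120.5°.
Offset of -138.3° east of the west edge: ((-138.3 − 142.9) mod 360) = 78.8°.
78.8° ≤ 120.5° ⇒ inside.

Yes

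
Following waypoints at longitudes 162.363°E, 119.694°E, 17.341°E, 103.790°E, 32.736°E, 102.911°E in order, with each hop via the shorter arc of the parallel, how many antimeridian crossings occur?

0

Leg 1: +162.363° → +119.694°, shortest Δλ = -42.669° (west) — does not cross 180°.
Leg 2: +119.694° → +17.341°, shortest Δλ = -102.353° (west) — does not cross 180°.
Leg 3: +17.341° → +103.790°, shortest Δλ = 86.449° (east) — does not cross 180°.
Leg 4: +103.790° → +32.736°, shortest Δλ = -71.054° (west) — does not cross 180°.
Leg 5: +32.736° → +102.911°, shortest Δλ = 70.175° (east) — does not cross 180°.
Total crossings: 0.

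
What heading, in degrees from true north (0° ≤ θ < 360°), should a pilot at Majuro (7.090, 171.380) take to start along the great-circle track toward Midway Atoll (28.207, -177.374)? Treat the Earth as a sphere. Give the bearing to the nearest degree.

Δλ = -177.374 − 171.380 = -348.754°; wrapped into (−180°, 180°]: 11.246°.
θ = atan2( sin Δλ · cos φ₂ , cos φ₁ · sin φ₂ − sin φ₁ · cos φ₂ · cos Δλ )
  = atan2(0.17186, 0.36236) = 25.374° → normalised to [0°, 360°): 25.374°.

25°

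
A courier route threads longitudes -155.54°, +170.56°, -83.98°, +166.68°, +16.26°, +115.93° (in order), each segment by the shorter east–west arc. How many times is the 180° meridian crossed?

3

Leg 1: -155.54° → +170.56°, shortest Δλ = -33.9° (west) — crosses 180°.
Leg 2: +170.56° → -83.98°, shortest Δλ = 105.46° (east) — crosses 180°.
Leg 3: -83.98° → +166.68°, shortest Δλ = -109.34° (west) — crosses 180°.
Leg 4: +166.68° → +16.26°, shortest Δλ = -150.42° (west) — does not cross 180°.
Leg 5: +16.26° → +115.93°, shortest Δλ = 99.67° (east) — does not cross 180°.
Total crossings: 3.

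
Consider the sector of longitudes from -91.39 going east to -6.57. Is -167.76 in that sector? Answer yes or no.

No

Band width going east from -91.39° to -6.57°: ((-6.57 − -91.39) mod 360) = 84.82°.
Offset of -167.76° east of the west edge: ((-167.76 − -91.39) mod 360) = 283.63°.
283.63° > 84.82° ⇒ outside.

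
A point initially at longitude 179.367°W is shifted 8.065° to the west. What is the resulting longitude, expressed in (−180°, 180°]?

172.568°E

Start at -179.367°; shift −8.065° → -187.432°.
-187.432° lies outside (−180°, 180°]; add 360° → +172.568°.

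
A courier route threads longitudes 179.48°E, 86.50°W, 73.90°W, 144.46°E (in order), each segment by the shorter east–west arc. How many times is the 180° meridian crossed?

2

Leg 1: +179.48° → -86.50°, shortest Δλ = 94.02° (east) — crosses 180°.
Leg 2: -86.50° → -73.90°, shortest Δλ = 12.6° (east) — does not cross 180°.
Leg 3: -73.90° → +144.46°, shortest Δλ = -141.64° (west) — crosses 180°.
Total crossings: 2.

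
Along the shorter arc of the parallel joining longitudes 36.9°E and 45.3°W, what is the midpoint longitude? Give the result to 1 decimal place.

Signed shortest Δλ from +36.9° to -45.3° is -82.2°.
Midpoint longitude = +36.9° + (-82.2°)/2 = +36.9° − 41.1° = -4.2°.

4.2°W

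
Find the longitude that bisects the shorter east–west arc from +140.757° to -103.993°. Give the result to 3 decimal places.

Signed shortest Δλ from +140.757° to -103.993° is +115.250°.
Midpoint longitude = +140.757° + (+115.250°)/2 = +140.757° + 57.625° = +198.382°.
Normalise into (−180°, 180°]: -161.618°.
(The naïve average (+140.757 + -103.993)/2 = 18.382° is on the wrong side of the globe.)

-161.618°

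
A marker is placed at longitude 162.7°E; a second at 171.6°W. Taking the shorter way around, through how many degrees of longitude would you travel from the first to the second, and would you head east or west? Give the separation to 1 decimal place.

25.7° east

Raw difference: -171.6 − 162.7 = -334.3°.
Normalise into (−180°, 180°]: -334.3° + 360° = 25.7°.
Positive ⇒ the second point lies to the east; separation 25.7°.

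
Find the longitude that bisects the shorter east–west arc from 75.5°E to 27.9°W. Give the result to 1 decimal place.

23.8°E

Signed shortest Δλ from +75.5° to -27.9° is -103.4°.
Midpoint longitude = +75.5° + (-103.4°)/2 = +75.5° − 51.7° = +23.8°.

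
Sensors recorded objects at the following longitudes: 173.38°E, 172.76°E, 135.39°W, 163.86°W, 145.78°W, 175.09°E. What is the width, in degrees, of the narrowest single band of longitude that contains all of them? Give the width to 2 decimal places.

Sort the longitudes: -163.86°, -145.78°, -135.39°, +172.76°, +173.38°, +175.09°.
Eastward gaps between consecutive values (wrapping around): 18.08°, 10.39°, 308.15°, 0.62°, 1.71°, 21.05°.
Largest gap = 308.15° ⇒ minimal covering band is its complement: 360° − 308.15° = 51.85°.
Band runs from +172.76° eastward to -135.39°, crossing the antimeridian.

51.85°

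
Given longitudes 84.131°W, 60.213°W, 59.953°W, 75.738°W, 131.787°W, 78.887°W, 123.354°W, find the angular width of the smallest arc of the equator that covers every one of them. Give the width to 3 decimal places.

Sort the longitudes: -131.787°, -123.354°, -84.131°, -78.887°, -75.738°, -60.213°, -59.953°.
Eastward gaps between consecutive values (wrapping around): 8.433°, 39.223°, 5.244°, 3.149°, 15.525°, 0.260°, 288.166°.
Largest gap = 288.166° ⇒ minimal covering band is its complement: 360° − 288.166° = 71.834°.
Band runs from -131.787° eastward to -59.953°.

71.834°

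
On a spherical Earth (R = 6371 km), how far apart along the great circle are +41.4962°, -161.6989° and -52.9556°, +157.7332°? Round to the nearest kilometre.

11200 km

Δλ = 157.7332 − -161.6989 = 319.4321°; wrapped into (−180°, 180°]: -40.5679°.
Δφ = -52.9556 − 41.4962 = -94.4518°.
a = sin²(Δφ/2) + cos φ₁ · cos φ₂ · sin²(Δλ/2) = 0.593039.
c = 2·atan2(√a, √(1−a)) = 1.75797 rad → d = 6371·c ≈ 11200.00 km.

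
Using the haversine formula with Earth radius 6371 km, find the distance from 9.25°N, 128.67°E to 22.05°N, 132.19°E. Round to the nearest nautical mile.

Δλ = 132.19 − 128.67 = 3.52°.
Δφ = 22.05 − 9.25 = 12.80°.
a = sin²(Δφ/2) + cos φ₁ · cos φ₂ · sin²(Δλ/2) = 0.013288.
c = 2·atan2(√a, √(1−a)) = 0.23106 rad → d = 6371·c ≈ 1472.10 km ≈ 794.87 nmi.

795 nmi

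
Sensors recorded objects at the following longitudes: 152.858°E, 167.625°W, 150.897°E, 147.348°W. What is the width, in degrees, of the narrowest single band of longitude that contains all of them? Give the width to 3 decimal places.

61.755°

Sort the longitudes: -167.625°, -147.348°, +150.897°, +152.858°.
Eastward gaps between consecutive values (wrapping around): 20.277°, 298.245°, 1.961°, 39.517°.
Largest gap = 298.245° ⇒ minimal covering band is its complement: 360° − 298.245° = 61.755°.
Band runs from +150.897° eastward to -147.348°, crossing the antimeridian.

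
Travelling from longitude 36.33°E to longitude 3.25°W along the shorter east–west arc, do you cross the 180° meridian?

Signed shortest Δλ = ((-3.25 − 36.33 + 180) mod 360) − 180 = -39.58°.
Going west by 39.58° from +36.33° reaches -3.25° without touching 180°.

No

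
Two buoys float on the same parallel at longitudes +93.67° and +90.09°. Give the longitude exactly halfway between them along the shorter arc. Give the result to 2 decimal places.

+91.88°

Signed shortest Δλ from +93.67° to +90.09° is -3.58°.
Midpoint longitude = +93.67° + (-3.58°)/2 = +93.67° − 1.79° = +91.88°.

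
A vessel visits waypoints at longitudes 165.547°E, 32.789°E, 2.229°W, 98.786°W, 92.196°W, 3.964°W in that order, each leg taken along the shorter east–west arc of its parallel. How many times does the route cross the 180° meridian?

Leg 1: +165.547° → +32.789°, shortest Δλ = -132.758° (west) — does not cross 180°.
Leg 2: +32.789° → -2.229°, shortest Δλ = -35.018° (west) — does not cross 180°.
Leg 3: -2.229° → -98.786°, shortest Δλ = -96.557° (west) — does not cross 180°.
Leg 4: -98.786° → -92.196°, shortest Δλ = 6.59° (east) — does not cross 180°.
Leg 5: -92.196° → -3.964°, shortest Δλ = 88.232° (east) — does not cross 180°.
Total crossings: 0.

0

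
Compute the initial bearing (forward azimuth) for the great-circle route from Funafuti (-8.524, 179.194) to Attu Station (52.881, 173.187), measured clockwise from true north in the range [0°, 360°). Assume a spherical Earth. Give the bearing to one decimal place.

Δλ = 173.187 − 179.194 = -6.007°.
θ = atan2( sin Δλ · cos φ₂ , cos φ₁ · sin φ₂ − sin φ₁ · cos φ₂ · cos Δλ )
  = atan2(-0.06315, 0.87753) = -4.116° → normalised to [0°, 360°): 355.884°.

355.9°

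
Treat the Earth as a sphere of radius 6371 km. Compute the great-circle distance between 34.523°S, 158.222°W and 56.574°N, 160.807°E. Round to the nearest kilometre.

10840 km

Δλ = 160.807 − -158.222 = 319.029°; wrapped into (−180°, 180°]: -40.971°.
Δφ = 56.574 − -34.523 = 91.097°.
a = sin²(Δφ/2) + cos φ₁ · cos φ₂ · sin²(Δλ/2) = 0.565160.
c = 2·atan2(√a, √(1−a)) = 1.70149 rad → d = 6371·c ≈ 10840.18 km.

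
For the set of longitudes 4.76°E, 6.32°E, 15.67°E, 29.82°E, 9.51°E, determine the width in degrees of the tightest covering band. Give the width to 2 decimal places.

Sort the longitudes: +4.76°, +6.32°, +9.51°, +15.67°, +29.82°.
Eastward gaps between consecutive values (wrapping around): 1.56°, 3.19°, 6.16°, 14.15°, 334.94°.
Largest gap = 334.94° ⇒ minimal covering band is its complement: 360° − 334.94° = 25.06°.
Band runs from +4.76° eastward to +29.82°.

25.06°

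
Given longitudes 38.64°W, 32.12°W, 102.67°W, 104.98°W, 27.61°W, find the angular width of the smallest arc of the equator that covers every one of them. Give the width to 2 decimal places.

Sort the longitudes: -104.98°, -102.67°, -38.64°, -32.12°, -27.61°.
Eastward gaps between consecutive values (wrapping around): 2.31°, 64.03°, 6.52°, 4.51°, 282.63°.
Largest gap = 282.63° ⇒ minimal covering band is its complement: 360° − 282.63° = 77.37°.
Band runs from -104.98° eastward to -27.61°.

77.37°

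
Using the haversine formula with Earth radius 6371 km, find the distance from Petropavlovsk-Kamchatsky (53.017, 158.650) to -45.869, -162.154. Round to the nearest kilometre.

Δλ = -162.154 − 158.650 = -320.804°; wrapped into (−180°, 180°]: 39.196°.
Δφ = -45.869 − 53.017 = -98.886°.
a = sin²(Δφ/2) + cos φ₁ · cos φ₂ · sin²(Δλ/2) = 0.624361.
c = 2·atan2(√a, √(1−a)) = 1.82216 rad → d = 6371·c ≈ 11608.96 km.

11609 km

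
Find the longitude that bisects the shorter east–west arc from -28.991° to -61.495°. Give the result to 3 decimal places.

-45.243°

Signed shortest Δλ from -28.991° to -61.495° is -32.504°.
Midpoint longitude = -28.991° + (-32.504°)/2 = -28.991° − 16.252° = -45.243°.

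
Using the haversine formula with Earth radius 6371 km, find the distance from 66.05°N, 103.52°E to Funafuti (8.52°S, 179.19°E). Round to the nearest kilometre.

Δλ = 179.19 − 103.52 = 75.67°.
Δφ = -8.52 − 66.05 = -74.57°.
a = sin²(Δφ/2) + cos φ₁ · cos φ₂ · sin²(Δλ/2) = 0.518017.
c = 2·atan2(√a, √(1−a)) = 1.60684 rad → d = 6371·c ≈ 10237.17 km.

10237 km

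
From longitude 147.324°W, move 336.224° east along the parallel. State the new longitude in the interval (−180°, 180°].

Start at -147.324°; shift +336.224° → +188.900°.
+188.900° lies outside (−180°, 180°]; subtract 360° → -171.100°.

171.100°W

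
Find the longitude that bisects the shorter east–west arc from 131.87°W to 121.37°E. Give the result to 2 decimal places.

Signed shortest Δλ from -131.87° to +121.37° is -106.76°.
Midpoint longitude = -131.87° + (-106.76°)/2 = -131.87° − 53.38° = -185.25°.
Normalise into (−180°, 180°]: +174.75°.
(The naïve average (-131.87 + +121.37)/2 = -5.25° is on the wrong side of the globe.)

174.75°E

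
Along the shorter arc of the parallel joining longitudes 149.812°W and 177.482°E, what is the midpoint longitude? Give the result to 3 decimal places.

166.165°W

Signed shortest Δλ from -149.812° to +177.482° is -32.706°.
Midpoint longitude = -149.812° + (-32.706°)/2 = -149.812° − 16.353° = -166.165°.
(The naïve average (-149.812 + +177.482)/2 = 13.835° is on the wrong side of the globe.)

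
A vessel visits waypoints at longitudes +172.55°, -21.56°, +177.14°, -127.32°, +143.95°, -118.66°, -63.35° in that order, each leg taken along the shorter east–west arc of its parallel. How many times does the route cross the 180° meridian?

5

Leg 1: +172.55° → -21.56°, shortest Δλ = 165.89° (east) — crosses 180°.
Leg 2: -21.56° → +177.14°, shortest Δλ = -161.3° (west) — crosses 180°.
Leg 3: +177.14° → -127.32°, shortest Δλ = 55.54° (east) — crosses 180°.
Leg 4: -127.32° → +143.95°, shortest Δλ = -88.73° (west) — crosses 180°.
Leg 5: +143.95° → -118.66°, shortest Δλ = 97.39° (east) — crosses 180°.
Leg 6: -118.66° → -63.35°, shortest Δλ = 55.31° (east) — does not cross 180°.
Total crossings: 5.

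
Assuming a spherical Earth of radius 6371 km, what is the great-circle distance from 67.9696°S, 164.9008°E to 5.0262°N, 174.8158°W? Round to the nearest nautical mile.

Δλ = -174.8158 − 164.9008 = -339.7166°; wrapped into (−180°, 180°]: 20.2834°.
Δφ = 5.0262 − -67.9696 = 72.9958°.
a = sin²(Δφ/2) + cos φ₁ · cos φ₂ · sin²(Δλ/2) = 0.365364.
c = 2·atan2(√a, √(1−a)) = 1.29816 rad → d = 6371·c ≈ 8270.58 km ≈ 4465.76 nmi.

4466 nmi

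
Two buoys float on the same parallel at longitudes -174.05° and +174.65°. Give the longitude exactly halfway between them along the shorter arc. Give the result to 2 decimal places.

Signed shortest Δλ from -174.05° to +174.65° is -11.30°.
Midpoint longitude = -174.05° + (-11.30°)/2 = -174.05° − 5.65° = -179.70°.
(The naïve average (-174.05 + +174.65)/2 = 0.3° is on the wrong side of the globe.)

-179.70°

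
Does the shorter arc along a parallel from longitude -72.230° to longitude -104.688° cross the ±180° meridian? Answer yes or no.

Signed shortest Δλ = ((-104.688 − -72.230 + 180) mod 360) − 180 = -32.458°.
Going west by 32.458° from -72.230° reaches -104.688° without touching 180°.

No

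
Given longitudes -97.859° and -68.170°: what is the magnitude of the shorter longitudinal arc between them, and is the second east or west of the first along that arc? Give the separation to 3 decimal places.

29.689° east

Raw difference: -68.170 − -97.859 = 29.689°.
Normalise into (−180°, 180°]: 29.689° stays 29.689°.
Positive ⇒ the second point lies to the east; separation 29.689°.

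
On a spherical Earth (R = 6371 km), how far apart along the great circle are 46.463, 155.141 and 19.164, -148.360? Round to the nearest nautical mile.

3202 nmi

Δλ = -148.360 − 155.141 = -303.501°; wrapped into (−180°, 180°]: 56.499°.
Δφ = 19.164 − 46.463 = -27.299°.
a = sin²(Δφ/2) + cos φ₁ · cos φ₂ · sin²(Δλ/2) = 0.201449.
c = 2·atan2(√a, √(1−a)) = 0.93091 rad → d = 6371·c ≈ 5930.84 km ≈ 3202.40 nmi.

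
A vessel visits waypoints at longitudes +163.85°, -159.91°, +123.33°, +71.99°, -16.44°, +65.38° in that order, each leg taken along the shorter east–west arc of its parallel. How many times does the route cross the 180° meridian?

2

Leg 1: +163.85° → -159.91°, shortest Δλ = 36.24° (east) — crosses 180°.
Leg 2: -159.91° → +123.33°, shortest Δλ = -76.76° (west) — crosses 180°.
Leg 3: +123.33° → +71.99°, shortest Δλ = -51.34° (west) — does not cross 180°.
Leg 4: +71.99° → -16.44°, shortest Δλ = -88.43° (west) — does not cross 180°.
Leg 5: -16.44° → +65.38°, shortest Δλ = 81.82° (east) — does not cross 180°.
Total crossings: 2.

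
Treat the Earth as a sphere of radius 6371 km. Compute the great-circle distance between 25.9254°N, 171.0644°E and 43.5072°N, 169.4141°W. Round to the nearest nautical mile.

Δλ = -169.4141 − 171.0644 = -340.4785°; wrapped into (−180°, 180°]: 19.5215°.
Δφ = 43.5072 − 25.9254 = 17.5818°.
a = sin²(Δφ/2) + cos φ₁ · cos φ₂ · sin²(Δλ/2) = 0.042105.
c = 2·atan2(√a, √(1−a)) = 0.41333 rad → d = 6371·c ≈ 2633.30 km ≈ 1421.87 nmi.

1422 nmi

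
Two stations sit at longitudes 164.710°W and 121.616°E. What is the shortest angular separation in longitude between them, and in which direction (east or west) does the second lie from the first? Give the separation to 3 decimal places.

Raw difference: 121.616 − -164.710 = 286.326°.
Normalise into (−180°, 180°]: 286.326° − 360° = -73.674°.
Negative ⇒ the second point lies to the west; separation 73.674°.

73.674° west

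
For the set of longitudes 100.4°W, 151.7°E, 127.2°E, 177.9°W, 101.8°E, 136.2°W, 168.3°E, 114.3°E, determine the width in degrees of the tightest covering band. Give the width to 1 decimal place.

157.8°

Sort the longitudes: -177.9°, -136.2°, -100.4°, +101.8°, +114.3°, +127.2°, +151.7°, +168.3°.
Eastward gaps between consecutive values (wrapping around): 41.7°, 35.8°, 202.2°, 12.5°, 12.9°, 24.5°, 16.6°, 13.8°.
Largest gap = 202.2° ⇒ minimal covering band is its complement: 360° − 202.2° = 157.8°.
Band runs from +101.8° eastward to -100.4°, crossing the antimeridian.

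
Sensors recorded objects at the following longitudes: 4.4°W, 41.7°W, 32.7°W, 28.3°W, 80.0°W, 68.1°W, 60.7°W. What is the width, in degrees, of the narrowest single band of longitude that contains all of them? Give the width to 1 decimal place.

75.6°

Sort the longitudes: -80.0°, -68.1°, -60.7°, -41.7°, -32.7°, -28.3°, -4.4°.
Eastward gaps between consecutive values (wrapping around): 11.9°, 7.4°, 19.0°, 9.0°, 4.4°, 23.9°, 284.4°.
Largest gap = 284.4° ⇒ minimal covering band is its complement: 360° − 284.4° = 75.6°.
Band runs from -80.0° eastward to -4.4°.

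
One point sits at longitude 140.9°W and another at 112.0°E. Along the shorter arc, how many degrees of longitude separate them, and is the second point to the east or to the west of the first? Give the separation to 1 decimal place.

107.1° west

Raw difference: 112.0 − -140.9 = 252.9°.
Normalise into (−180°, 180°]: 252.9° − 360° = -107.1°.
Negative ⇒ the second point lies to the west; separation 107.1°.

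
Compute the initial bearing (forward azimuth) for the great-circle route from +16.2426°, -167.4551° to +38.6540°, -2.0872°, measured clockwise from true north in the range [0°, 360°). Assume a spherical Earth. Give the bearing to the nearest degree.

Δλ = -2.0872 − -167.4551 = 165.3679°.
θ = atan2( sin Δλ · cos φ₂ , cos φ₁ · sin φ₂ − sin φ₁ · cos φ₂ · cos Δλ )
  = atan2(0.19727, 0.81103) = 13.671° → normalised to [0°, 360°): 13.671°.

14°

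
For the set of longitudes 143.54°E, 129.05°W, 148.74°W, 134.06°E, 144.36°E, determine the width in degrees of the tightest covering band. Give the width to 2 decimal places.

96.89°

Sort the longitudes: -148.74°, -129.05°, +134.06°, +143.54°, +144.36°.
Eastward gaps between consecutive values (wrapping around): 19.69°, 263.11°, 9.48°, 0.82°, 66.90°.
Largest gap = 263.11° ⇒ minimal covering band is its complement: 360° − 263.11° = 96.89°.
Band runs from +134.06° eastward to -129.05°, crossing the antimeridian.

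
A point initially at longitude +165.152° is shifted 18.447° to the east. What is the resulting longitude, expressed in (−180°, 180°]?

-176.401°

Start at +165.152°; shift +18.447° → +183.599°.
+183.599° lies outside (−180°, 180°]; subtract 360° → -176.401°.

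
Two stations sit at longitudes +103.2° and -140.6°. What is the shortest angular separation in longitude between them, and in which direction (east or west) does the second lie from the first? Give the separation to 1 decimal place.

Raw difference: -140.6 − 103.2 = -243.8°.
Normalise into (−180°, 180°]: -243.8° + 360° = 116.2°.
Positive ⇒ the second point lies to the east; separation 116.2°.

116.2° east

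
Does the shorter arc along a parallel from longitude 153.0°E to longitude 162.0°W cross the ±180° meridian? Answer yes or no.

Naïve |-162.0 − 153.0| = 315.0° > 180°, so the shorter arc goes the other way round — across 180°.
Signed shortest Δλ = ((-162.0 − 153.0 + 180) mod 360) − 180 = 45.0°.
Going east by 45.0° from +153.0° passes through 180° before reaching -162.0°.

Yes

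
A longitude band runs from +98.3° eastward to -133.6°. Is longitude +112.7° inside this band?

Band width going east from +98.3° to -133.6°: ((-133.6 − 98.3) mod 360) = 128.1°.
Offset of +112.7° east of the west edge: ((112.7 − 98.3) mod 360) = 14.4°.
14.4° ≤ 128.1° ⇒ inside.

Yes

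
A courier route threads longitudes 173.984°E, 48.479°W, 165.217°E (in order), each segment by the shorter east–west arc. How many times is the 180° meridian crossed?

Leg 1: +173.984° → -48.479°, shortest Δλ = 137.537° (east) — crosses 180°.
Leg 2: -48.479° → +165.217°, shortest Δλ = -146.304° (west) — crosses 180°.
Total crossings: 2.

2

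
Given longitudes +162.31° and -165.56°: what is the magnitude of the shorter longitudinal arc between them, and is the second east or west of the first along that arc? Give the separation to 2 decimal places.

Raw difference: -165.56 − 162.31 = -327.87°.
Normalise into (−180°, 180°]: -327.87° + 360° = 32.13°.
Positive ⇒ the second point lies to the east; separation 32.13°.

32.13° east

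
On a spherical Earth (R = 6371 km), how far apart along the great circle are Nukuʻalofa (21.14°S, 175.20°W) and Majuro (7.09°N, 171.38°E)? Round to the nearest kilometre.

Δλ = 171.38 − -175.20 = 346.58°; wrapped into (−180°, 180°]: -13.42°.
Δφ = 7.09 − -21.14 = 28.23°.
a = sin²(Δφ/2) + cos φ₁ · cos φ₂ · sin²(Δλ/2) = 0.072108.
c = 2·atan2(√a, √(1−a)) = 0.54373 rad → d = 6371·c ≈ 3464.13 km.

3464 km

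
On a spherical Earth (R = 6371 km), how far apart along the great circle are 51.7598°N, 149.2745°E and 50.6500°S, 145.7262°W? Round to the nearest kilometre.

Δλ = -145.7262 − 149.2745 = -295.0007°; wrapped into (−180°, 180°]: 64.9993°.
Δφ = -50.6500 − 51.7598 = -102.4098°.
a = sin²(Δφ/2) + cos φ₁ · cos φ₂ · sin²(Δλ/2) = 0.720747.
c = 2·atan2(√a, √(1−a)) = 2.02806 rad → d = 6371·c ≈ 12920.77 km.

12921 km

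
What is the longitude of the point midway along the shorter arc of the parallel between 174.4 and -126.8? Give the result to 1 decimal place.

-156.2°

Signed shortest Δλ from +174.4° to -126.8° is +58.8°.
Midpoint longitude = +174.4° + (+58.8°)/2 = +174.4° + 29.4° = +203.8°.
Normalise into (−180°, 180°]: -156.2°.
(The naïve average (+174.4 + -126.8)/2 = 23.8° is on the wrong side of the globe.)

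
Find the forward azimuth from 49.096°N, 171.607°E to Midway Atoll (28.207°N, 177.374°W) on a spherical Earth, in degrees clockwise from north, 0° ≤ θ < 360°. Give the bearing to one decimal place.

153.9°

Δλ = -177.374 − 171.607 = -348.981°; wrapped into (−180°, 180°]: 11.019°.
θ = atan2( sin Δλ · cos φ₂ , cos φ₁ · sin φ₂ − sin φ₁ · cos φ₂ · cos Δλ )
  = atan2(0.16844, -0.34428) = 153.930° → normalised to [0°, 360°): 153.930°.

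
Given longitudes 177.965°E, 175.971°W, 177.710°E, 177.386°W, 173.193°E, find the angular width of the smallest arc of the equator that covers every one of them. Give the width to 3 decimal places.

Sort the longitudes: -177.386°, -175.971°, +173.193°, +177.710°, +177.965°.
Eastward gaps between consecutive values (wrapping around): 1.415°, 349.164°, 4.517°, 0.255°, 4.649°.
Largest gap = 349.164° ⇒ minimal covering band is its complement: 360° − 349.164° = 10.836°.
Band runs from +173.193° eastward to -175.971°, crossing the antimeridian.

10.836°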